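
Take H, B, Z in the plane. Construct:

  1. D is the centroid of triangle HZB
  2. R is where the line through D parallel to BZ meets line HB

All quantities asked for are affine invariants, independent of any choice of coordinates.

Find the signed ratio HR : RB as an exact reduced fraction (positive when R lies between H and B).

Work in coordinates with H = (0, 0), B = (1, 0), Z = (0, 1).
1. D is the centroid of triangle HZB ⇒ D = (1/3, 1/3)
2. R is where the line through D parallel to BZ meets line HB ⇒ R = (2/3, 0)
R = H + t·(B−H) with t = 2/3, so HR:RB = t:(1−t) = 2/3:1/3

HR:RB = 2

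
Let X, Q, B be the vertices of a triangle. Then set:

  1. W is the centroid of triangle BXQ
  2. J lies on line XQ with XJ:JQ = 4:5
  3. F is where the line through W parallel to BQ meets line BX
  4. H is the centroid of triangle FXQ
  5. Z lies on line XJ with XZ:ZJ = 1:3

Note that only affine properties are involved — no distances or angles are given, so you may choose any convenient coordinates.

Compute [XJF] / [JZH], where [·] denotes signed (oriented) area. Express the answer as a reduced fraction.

Assign X = (0, 0), Q = (1, 0), B = (0, 1) — the answer is frame-independent, so this choice is without loss of generality.
1. W is the centroid of triangle BXQ ⇒ W = (1/3, 1/3)
2. J lies on line XQ with XJ:JQ = 4:5 ⇒ J = (4/9, 0)
3. F is where the line through W parallel to BQ meets line BX ⇒ F = (0, 2/3)
4. H is the centroid of triangle FXQ ⇒ H = (1/3, 2/9)
5. Z lies on line XJ with XZ:ZJ = 1:3 ⇒ Z = (1/9, 0)
2·[XJF] = 8/27, 2·[JZH] = -2/27
[XJF]:[JZH] = 8/27:-2/27 = -4

[XJF]:[JZH] = -4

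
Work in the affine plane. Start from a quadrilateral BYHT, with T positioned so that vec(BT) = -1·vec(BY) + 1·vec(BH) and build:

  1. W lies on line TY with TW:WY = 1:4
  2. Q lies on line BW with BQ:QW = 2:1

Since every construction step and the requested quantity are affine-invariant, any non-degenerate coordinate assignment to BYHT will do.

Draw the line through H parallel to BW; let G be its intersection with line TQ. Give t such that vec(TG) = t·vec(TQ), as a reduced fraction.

Choose coordinates B = (0, 0), Y = (1, 0), H = (0, 1), T = (-1, 1).
1. W lies on line TY with TW:WY = 1:4 ⇒ W = (-3/5, 4/5)
2. Q lies on line BW with BQ:QW = 2:1 ⇒ Q = (-2/5, 8/15)
through H parallel to BW: direction (-3/5, 4/5); meets TQ at G = (7/5, -13/15)
G = T + t·(Q−T) with t = 4

t = 4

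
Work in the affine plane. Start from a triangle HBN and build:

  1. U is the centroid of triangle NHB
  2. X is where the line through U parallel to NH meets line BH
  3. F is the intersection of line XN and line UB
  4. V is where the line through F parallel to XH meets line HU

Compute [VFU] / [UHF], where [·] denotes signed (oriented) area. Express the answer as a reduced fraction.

[VFU]:[UHF] = -1/5

Work in coordinates with H = (0, 0), B = (1, 0), N = (0, 1).
1. U is the centroid of triangle NHB ⇒ U = (1/3, 1/3)
2. X is where the line through U parallel to NH meets line BH ⇒ X = (1/3, 0)
3. F is the intersection of line XN and line UB ⇒ F = (1/5, 2/5)
4. V is where the line through F parallel to XH meets line HU ⇒ V = (2/5, 2/5)
2·[VFU] = 1/75, 2·[UHF] = -1/15
[VFU]:[UHF] = 1/75:-1/15 = -1/5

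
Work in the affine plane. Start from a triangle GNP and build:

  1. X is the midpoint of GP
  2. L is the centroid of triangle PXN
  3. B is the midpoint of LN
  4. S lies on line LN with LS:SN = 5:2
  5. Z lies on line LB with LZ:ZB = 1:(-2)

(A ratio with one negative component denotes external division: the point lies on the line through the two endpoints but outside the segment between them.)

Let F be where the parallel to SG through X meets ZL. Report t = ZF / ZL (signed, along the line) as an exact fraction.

Work in coordinates with G = (0, 0), N = (1, 0), P = (0, 1).
1. X is the midpoint of GP ⇒ X = (0, 1/2)
2. L is the centroid of triangle PXN ⇒ L = (1/3, 1/2)
3. B is the midpoint of LN ⇒ B = (2/3, 1/4)
4. S lies on line LN with LS:SN = 5:2 ⇒ S = (17/21, 1/7)
5. Z lies on line LB with LZ:ZB = 1:(-2) ⇒ Z = (0, 3/4)
through X parallel to SG: direction (-17/21, -1/7); meets ZL at F = (17/63, 23/42)
F = Z + t·(L−Z) with t = 17/21

t = 17/21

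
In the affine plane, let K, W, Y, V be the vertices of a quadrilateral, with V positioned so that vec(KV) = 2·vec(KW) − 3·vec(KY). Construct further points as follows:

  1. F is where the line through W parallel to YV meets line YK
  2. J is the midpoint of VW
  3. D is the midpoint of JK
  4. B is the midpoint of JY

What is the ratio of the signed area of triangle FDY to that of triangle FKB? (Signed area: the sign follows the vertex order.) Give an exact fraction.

Choose coordinates K = (0, 0), W = (1, 0), Y = (0, 1), V = (2, -3).
1. F is where the line through W parallel to YV meets line YK ⇒ F = (0, 2)
2. J is the midpoint of VW ⇒ J = (3/2, -3/2)
3. D is the midpoint of JK ⇒ D = (3/4, -3/4)
4. B is the midpoint of JY ⇒ B = (3/4, -1/4)
2·[FDY] = -3/4, 2·[FKB] = 3/2
[FDY]:[FKB] = -3/4:3/2 = -1/2

[FDY]:[FKB] = -1/2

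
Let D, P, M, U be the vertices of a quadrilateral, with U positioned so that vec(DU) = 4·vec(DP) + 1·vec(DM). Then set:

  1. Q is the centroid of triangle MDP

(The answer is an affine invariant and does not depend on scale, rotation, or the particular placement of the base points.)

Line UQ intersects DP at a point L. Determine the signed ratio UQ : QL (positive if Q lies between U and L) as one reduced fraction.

UQ:QL = 2

Choose coordinates D = (0, 0), P = (1, 0), M = (0, 1), U = (4, 1).
1. Q is the centroid of triangle MDP ⇒ Q = (1/3, 1/3)
line UQ meets DP at L = (-3/2, 0)
Q = U + t·(L−U) with t = 2/3, so UQ:QL = 2/3:1/3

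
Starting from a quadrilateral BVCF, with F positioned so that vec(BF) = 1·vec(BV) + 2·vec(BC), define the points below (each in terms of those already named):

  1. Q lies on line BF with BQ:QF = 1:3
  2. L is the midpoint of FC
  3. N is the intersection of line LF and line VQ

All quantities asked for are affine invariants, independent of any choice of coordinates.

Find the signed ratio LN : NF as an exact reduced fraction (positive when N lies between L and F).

Work in coordinates with B = (0, 0), V = (1, 0), C = (0, 1), F = (1, 2).
1. Q lies on line BF with BQ:QF = 1:3 ⇒ Q = (1/4, 1/2)
2. L is the midpoint of FC ⇒ L = (1/2, 3/2)
3. N is the intersection of line LF and line VQ ⇒ N = (-1/5, 4/5)
N = L + t·(F−L) with t = -7/5, so LN:NF = t:(1−t) = -7/5:12/5

LN:NF = -7/12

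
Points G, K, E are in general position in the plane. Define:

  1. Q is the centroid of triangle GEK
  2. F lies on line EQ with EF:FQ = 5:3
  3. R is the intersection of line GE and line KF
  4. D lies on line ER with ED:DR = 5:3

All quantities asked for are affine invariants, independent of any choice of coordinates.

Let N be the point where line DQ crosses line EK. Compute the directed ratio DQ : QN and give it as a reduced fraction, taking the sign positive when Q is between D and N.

Set G = (0, 0), K = (1, 0), E = (0, 1); any affine frame gives the same invariant.
1. Q is the centroid of triangle GEK ⇒ Q = (1/3, 1/3)
2. F lies on line EQ with EF:FQ = 5:3 ⇒ F = (5/24, 7/12)
3. R is the intersection of line GE and line KF ⇒ R = (0, 14/19)
4. D lies on line ER with ED:DR = 5:3 ⇒ D = (0, 127/152)
line DQ meets EK at N = (-25/77, 102/77)
Q = D + t·(N−D) with t = -77/75, so DQ:QN = -77/75:152/75

DQ:QN = -77/152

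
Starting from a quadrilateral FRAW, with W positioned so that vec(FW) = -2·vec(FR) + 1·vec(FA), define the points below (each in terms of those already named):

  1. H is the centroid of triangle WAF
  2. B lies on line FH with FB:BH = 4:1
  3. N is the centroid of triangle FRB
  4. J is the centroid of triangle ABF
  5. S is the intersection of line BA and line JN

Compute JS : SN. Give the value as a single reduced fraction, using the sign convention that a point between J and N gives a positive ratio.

JS:SN = -8/23

Set F = (0, 0), R = (1, 0), A = (0, 1), W = (-2, 1); any affine frame gives the same invariant.
1. H is the centroid of triangle WAF ⇒ H = (-2/3, 2/3)
2. B lies on line FH with FB:BH = 4:1 ⇒ B = (-8/15, 8/15)
3. N is the centroid of triangle FRB ⇒ N = (7/45, 8/45)
4. J is the centroid of triangle ABF ⇒ J = (-8/45, 23/45)
5. S is the intersection of line BA and line JN ⇒ S = (-16/45, 31/45)
S = J + t·(N−J) with t = -8/15, so JS:SN = t:(1−t) = -8/15:23/15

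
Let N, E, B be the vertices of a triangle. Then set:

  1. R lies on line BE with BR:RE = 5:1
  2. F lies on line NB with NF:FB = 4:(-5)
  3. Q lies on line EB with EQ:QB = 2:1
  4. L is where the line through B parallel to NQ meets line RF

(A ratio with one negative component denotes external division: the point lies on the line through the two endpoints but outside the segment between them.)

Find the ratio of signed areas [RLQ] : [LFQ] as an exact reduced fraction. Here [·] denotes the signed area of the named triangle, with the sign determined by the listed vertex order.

Set N = (0, 0), E = (1, 0), B = (0, 1); any affine frame gives the same invariant.
1. R lies on line BE with BR:RE = 5:1 ⇒ R = (5/6, 1/6)
2. F lies on line NB with NF:FB = 4:(-5) ⇒ F = (0, -4)
3. Q lies on line EB with EQ:QB = 2:1 ⇒ Q = (1/3, 2/3)
4. L is where the line through B parallel to NQ meets line RF ⇒ L = (5/3, 13/3)
2·[RLQ] = 5/2, 2·[LFQ] = -5
[RLQ]:[LFQ] = 5/2:-5 = -1/2

[RLQ]:[LFQ] = -1/2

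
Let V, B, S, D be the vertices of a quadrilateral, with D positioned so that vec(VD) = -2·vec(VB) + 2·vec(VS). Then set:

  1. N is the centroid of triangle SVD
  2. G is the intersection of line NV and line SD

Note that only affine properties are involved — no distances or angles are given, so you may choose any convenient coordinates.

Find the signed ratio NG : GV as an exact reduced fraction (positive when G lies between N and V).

NG:GV = -1/3

Work in coordinates with V = (0, 0), B = (1, 0), S = (0, 1), D = (-2, 2).
1. N is the centroid of triangle SVD ⇒ N = (-2/3, 1)
2. G is the intersection of line NV and line SD ⇒ G = (-1, 3/2)
G = N + t·(V−N) with t = -1/2, so NG:GV = t:(1−t) = -1/2:3/2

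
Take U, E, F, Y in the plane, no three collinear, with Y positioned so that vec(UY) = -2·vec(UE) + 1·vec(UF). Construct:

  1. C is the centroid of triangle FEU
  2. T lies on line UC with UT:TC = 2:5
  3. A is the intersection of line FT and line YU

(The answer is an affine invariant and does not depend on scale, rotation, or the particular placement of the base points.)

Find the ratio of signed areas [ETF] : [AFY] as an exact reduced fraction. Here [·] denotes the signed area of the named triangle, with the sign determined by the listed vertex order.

Set U = (0, 0), E = (1, 0), F = (0, 1), Y = (-2, 1); any affine frame gives the same invariant.
1. C is the centroid of triangle FEU ⇒ C = (1/3, 1/3)
2. T lies on line UC with UT:TC = 2:5 ⇒ T = (2/21, 2/21)
3. A is the intersection of line FT and line YU ⇒ A = (1/9, -1/18)
2·[ETF] = -17/21, 2·[AFY] = 19/9
[ETF]:[AFY] = -17/21:19/9 = -51/133

[ETF]:[AFY] = -51/133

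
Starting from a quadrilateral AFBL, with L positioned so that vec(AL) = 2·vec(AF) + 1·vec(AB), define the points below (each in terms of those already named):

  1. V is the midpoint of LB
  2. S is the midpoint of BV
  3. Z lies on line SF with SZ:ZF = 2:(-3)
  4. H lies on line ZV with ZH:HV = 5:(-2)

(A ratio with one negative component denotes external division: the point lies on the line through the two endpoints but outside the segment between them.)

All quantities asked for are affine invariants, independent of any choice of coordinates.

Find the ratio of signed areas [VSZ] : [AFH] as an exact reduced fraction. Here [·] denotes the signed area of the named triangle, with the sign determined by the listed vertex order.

[VSZ]:[AFH] = 3

Set A = (0, 0), F = (1, 0), B = (0, 1), L = (2, 1); any affine frame gives the same invariant.
1. V is the midpoint of LB ⇒ V = (1, 1)
2. S is the midpoint of BV ⇒ S = (1/2, 1)
3. Z lies on line SF with SZ:ZF = 2:(-3) ⇒ Z = (-1/2, 3)
4. H lies on line ZV with ZH:HV = 5:(-2) ⇒ H = (2, -1/3)
2·[VSZ] = -1, 2·[AFH] = -1/3
[VSZ]:[AFH] = -1:-1/3 = 3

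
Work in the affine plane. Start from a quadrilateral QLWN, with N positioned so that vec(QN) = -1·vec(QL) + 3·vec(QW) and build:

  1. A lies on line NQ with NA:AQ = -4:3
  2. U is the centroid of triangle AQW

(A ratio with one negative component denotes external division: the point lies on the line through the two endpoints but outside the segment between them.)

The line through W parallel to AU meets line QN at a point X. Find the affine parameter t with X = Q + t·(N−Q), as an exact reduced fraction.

Work in coordinates with Q = (0, 0), L = (1, 0), W = (0, 1), N = (-1, 3).
1. A lies on line NQ with NA:AQ = -4:3 ⇒ A = (3, -9)
2. U is the centroid of triangle AQW ⇒ U = (1, -8/3)
through W parallel to AU: direction (-2, 19/3); meets QN at X = (6, -18)
X = Q + t·(N−Q) with t = -6

t = -6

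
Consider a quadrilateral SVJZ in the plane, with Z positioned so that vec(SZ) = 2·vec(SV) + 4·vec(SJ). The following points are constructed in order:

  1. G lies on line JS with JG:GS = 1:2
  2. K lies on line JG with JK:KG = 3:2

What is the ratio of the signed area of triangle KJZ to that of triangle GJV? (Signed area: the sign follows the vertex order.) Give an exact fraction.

[KJZ]:[GJV] = 6/5

Work in coordinates with S = (0, 0), V = (1, 0), J = (0, 1), Z = (2, 4).
1. G lies on line JS with JG:GS = 1:2 ⇒ G = (0, 2/3)
2. K lies on line JG with JK:KG = 3:2 ⇒ K = (0, 4/5)
2·[KJZ] = -2/5, 2·[GJV] = -1/3
[KJZ]:[GJV] = -2/5:-1/3 = 6/5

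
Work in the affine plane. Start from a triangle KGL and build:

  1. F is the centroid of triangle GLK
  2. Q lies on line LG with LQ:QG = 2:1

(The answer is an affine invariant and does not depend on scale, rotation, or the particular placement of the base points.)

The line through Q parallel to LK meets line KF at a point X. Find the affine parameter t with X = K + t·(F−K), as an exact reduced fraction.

t = 2

Assign K = (0, 0), G = (1, 0), L = (0, 1) — the answer is frame-independent, so this choice is without loss of generality.
1. F is the centroid of triangle GLK ⇒ F = (1/3, 1/3)
2. Q lies on line LG with LQ:QG = 2:1 ⇒ Q = (2/3, 1/3)
through Q parallel to LK: direction (0, -1); meets KF at X = (2/3, 2/3)
X = K + t·(F−K) with t = 2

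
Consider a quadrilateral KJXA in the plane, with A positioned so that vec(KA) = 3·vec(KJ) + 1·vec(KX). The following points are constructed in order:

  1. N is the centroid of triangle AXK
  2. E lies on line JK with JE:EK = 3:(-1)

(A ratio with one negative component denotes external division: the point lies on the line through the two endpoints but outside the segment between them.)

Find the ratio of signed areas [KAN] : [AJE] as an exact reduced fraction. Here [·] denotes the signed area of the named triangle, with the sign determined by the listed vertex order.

[KAN]:[AJE] = -2/3

Choose coordinates K = (0, 0), J = (1, 0), X = (0, 1), A = (3, 1).
1. N is the centroid of triangle AXK ⇒ N = (1, 2/3)
2. E lies on line JK with JE:EK = 3:(-1) ⇒ E = (-1/2, 0)
2·[KAN] = 1, 2·[AJE] = -3/2
[KAN]:[AJE] = 1:-3/2 = -2/3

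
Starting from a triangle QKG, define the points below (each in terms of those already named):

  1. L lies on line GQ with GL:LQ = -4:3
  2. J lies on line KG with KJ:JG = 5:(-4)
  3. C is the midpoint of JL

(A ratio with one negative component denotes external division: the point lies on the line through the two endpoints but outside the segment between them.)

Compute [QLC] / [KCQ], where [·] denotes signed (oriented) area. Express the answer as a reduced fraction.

Work in coordinates with Q = (0, 0), K = (1, 0), G = (0, 1).
1. L lies on line GQ with GL:LQ = -4:3 ⇒ L = (0, -3)
2. J lies on line KG with KJ:JG = 5:(-4) ⇒ J = (-4, 5)
3. C is the midpoint of JL ⇒ C = (-2, 1)
2·[QLC] = -6, 2·[KCQ] = 1
[QLC]:[KCQ] = -6:1 = -6

[QLC]:[KCQ] = -6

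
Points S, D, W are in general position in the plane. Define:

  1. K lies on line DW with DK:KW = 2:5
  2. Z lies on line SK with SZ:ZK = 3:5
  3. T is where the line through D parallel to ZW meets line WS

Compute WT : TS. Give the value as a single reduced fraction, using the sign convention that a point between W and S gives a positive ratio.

Work in coordinates with S = (0, 0), D = (1, 0), W = (0, 1).
1. K lies on line DW with DK:KW = 2:5 ⇒ K = (5/7, 2/7)
2. Z lies on line SK with SZ:ZK = 3:5 ⇒ Z = (15/56, 3/28)
3. T is where the line through D parallel to ZW meets line WS ⇒ T = (0, 10/3)
T = W + t·(S−W) with t = -7/3, so WT:TS = t:(1−t) = -7/3:10/3

WT:TS = -7/10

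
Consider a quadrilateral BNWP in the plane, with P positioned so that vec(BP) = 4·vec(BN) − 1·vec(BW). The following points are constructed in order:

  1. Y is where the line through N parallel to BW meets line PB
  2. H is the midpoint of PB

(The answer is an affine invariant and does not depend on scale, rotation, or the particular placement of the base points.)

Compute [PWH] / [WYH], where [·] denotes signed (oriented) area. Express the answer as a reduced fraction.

[PWH]:[WYH] = 2

Choose coordinates B = (0, 0), N = (1, 0), W = (0, 1), P = (4, -1).
1. Y is where the line through N parallel to BW meets line PB ⇒ Y = (1, -1/4)
2. H is the midpoint of PB ⇒ H = (2, -1/2)
2·[PWH] = 2, 2·[WYH] = 1
[PWH]:[WYH] = 2:1 = 2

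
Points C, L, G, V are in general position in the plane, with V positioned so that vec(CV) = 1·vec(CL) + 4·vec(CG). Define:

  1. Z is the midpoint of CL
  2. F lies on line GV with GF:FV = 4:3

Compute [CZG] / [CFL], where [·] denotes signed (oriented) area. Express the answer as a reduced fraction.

[CZG]:[CFL] = -7/38

Work in coordinates with C = (0, 0), L = (1, 0), G = (0, 1), V = (1, 4).
1. Z is the midpoint of CL ⇒ Z = (1/2, 0)
2. F lies on line GV with GF:FV = 4:3 ⇒ F = (4/7, 19/7)
2·[CZG] = 1/2, 2·[CFL] = -19/7
[CZG]:[CFL] = 1/2:-19/7 = -7/38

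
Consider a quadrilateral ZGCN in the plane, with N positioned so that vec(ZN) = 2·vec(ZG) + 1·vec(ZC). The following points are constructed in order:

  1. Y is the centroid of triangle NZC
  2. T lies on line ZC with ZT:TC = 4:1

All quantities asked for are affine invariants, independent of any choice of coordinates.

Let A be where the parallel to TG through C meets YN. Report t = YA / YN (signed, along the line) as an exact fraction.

Choose coordinates Z = (0, 0), G = (1, 0), C = (0, 1), N = (2, 1).
1. Y is the centroid of triangle NZC ⇒ Y = (2/3, 2/3)
2. T lies on line ZC with ZT:TC = 4:1 ⇒ T = (0, 4/5)
through C parallel to TG: direction (1, -4/5); meets YN at A = (10/21, 13/21)
A = Y + t·(N−Y) with t = -1/7

t = -1/7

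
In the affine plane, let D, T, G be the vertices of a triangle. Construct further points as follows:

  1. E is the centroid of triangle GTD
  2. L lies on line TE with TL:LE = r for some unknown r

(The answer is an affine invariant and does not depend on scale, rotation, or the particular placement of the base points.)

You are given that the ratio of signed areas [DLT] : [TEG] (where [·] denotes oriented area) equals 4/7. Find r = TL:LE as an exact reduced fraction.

Set D = (0, 0), T = (1, 0), G = (0, 1); any affine frame gives the same invariant.
1. E is the centroid of triangle GTD ⇒ E = (1/3, 1/3)
2. With TL:LE = r, write λ = r/(r+1) so L = T + λ·(E−T); L is affine-linear in λ
Every point depending on L is an affine combination of L and λ-independent points, so each such coordinate is linear in λ; the λ² term in each signed area is a multiple of (E−T)×(E−T) = 0, so 2·[DLT] and 2·[TEG] are each linear in λ. Evaluating at λ=0 and λ=1:
  2·[DLT] = -1/3·λ,   2·[TEG] = -1/3
So [DLT]:[TEG] = (-1/3·λ) / (-1/3). Setting this equal to 4/7:
  -1/3·λ = 4/7·(-1/3)  ⇒  λ = 4/7
Then r = λ/(1−λ) = (4/7)/(3/7) = 4/3. Check: with r = 4/3, L = (13/21, 4/21) and [DLT]:[TEG] = 4/7 as required.

r = 4/3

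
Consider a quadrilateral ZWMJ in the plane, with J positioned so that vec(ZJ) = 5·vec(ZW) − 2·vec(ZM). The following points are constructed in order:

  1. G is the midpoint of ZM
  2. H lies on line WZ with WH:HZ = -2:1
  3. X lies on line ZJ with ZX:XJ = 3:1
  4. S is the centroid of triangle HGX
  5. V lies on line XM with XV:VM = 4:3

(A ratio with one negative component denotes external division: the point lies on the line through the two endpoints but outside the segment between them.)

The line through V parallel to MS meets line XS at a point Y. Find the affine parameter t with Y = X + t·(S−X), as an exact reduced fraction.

t = 4/7

Work in coordinates with Z = (0, 0), W = (1, 0), M = (0, 1), J = (5, -2).
1. G is the midpoint of ZM ⇒ G = (0, 1/2)
2. H lies on line WZ with WH:HZ = -2:1 ⇒ H = (-1, 0)
3. X lies on line ZJ with ZX:XJ = 3:1 ⇒ X = (15/4, -3/2)
4. S is the centroid of triangle HGX ⇒ S = (11/12, -1/3)
5. V lies on line XM with XV:VM = 4:3 ⇒ V = (45/28, -1/14)
through V parallel to MS: direction (11/12, -4/3); meets XS at Y = (179/84, -5/6)
Y = X + t·(S−X) with t = 4/7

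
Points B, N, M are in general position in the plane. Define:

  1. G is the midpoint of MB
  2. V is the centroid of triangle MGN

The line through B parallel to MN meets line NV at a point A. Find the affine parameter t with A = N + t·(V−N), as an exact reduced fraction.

t = 6

Choose coordinates B = (0, 0), N = (1, 0), M = (0, 1).
1. G is the midpoint of MB ⇒ G = (0, 1/2)
2. V is the centroid of triangle MGN ⇒ V = (1/3, 1/2)
through B parallel to MN: direction (1, -1); meets NV at A = (-3, 3)
A = N + t·(V−N) with t = 6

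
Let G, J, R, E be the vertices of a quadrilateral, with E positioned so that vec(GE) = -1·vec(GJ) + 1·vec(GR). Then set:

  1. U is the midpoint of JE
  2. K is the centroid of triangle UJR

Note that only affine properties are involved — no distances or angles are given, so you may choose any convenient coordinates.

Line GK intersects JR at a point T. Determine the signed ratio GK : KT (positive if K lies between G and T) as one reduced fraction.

GK:KT = 5

Set G = (0, 0), J = (1, 0), R = (0, 1), E = (-1, 1); any affine frame gives the same invariant.
1. U is the midpoint of JE ⇒ U = (0, 1/2)
2. K is the centroid of triangle UJR ⇒ K = (1/3, 1/2)
line GK meets JR at T = (2/5, 3/5)
K = G + t·(T−G) with t = 5/6, so GK:KT = 5/6:1/6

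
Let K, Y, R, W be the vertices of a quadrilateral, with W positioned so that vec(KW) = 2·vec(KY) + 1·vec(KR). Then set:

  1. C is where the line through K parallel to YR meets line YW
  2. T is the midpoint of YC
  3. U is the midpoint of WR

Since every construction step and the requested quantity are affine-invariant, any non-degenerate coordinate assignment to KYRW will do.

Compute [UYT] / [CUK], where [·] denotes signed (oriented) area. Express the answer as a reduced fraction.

Choose coordinates K = (0, 0), Y = (1, 0), R = (0, 1), W = (2, 1).
1. C is where the line through K parallel to YR meets line YW ⇒ C = (1/2, -1/2)
2. T is the midpoint of YC ⇒ T = (3/4, -1/4)
3. U is the midpoint of WR ⇒ U = (1, 1)
2·[UYT] = -1/4, 2·[CUK] = 1
[UYT]:[CUK] = -1/4:1 = -1/4

[UYT]:[CUK] = -1/4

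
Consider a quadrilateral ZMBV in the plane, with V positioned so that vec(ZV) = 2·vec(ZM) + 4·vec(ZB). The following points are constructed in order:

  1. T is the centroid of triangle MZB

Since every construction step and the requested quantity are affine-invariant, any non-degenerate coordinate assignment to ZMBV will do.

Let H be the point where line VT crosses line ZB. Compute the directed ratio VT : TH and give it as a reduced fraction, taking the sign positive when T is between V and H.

Choose coordinates Z = (0, 0), M = (1, 0), B = (0, 1), V = (2, 4).
1. T is the centroid of triangle MZB ⇒ T = (1/3, 1/3)
line VT meets ZB at H = (0, -2/5)
T = V + t·(H−V) with t = 5/6, so VT:TH = 5/6:1/6

VT:TH = 5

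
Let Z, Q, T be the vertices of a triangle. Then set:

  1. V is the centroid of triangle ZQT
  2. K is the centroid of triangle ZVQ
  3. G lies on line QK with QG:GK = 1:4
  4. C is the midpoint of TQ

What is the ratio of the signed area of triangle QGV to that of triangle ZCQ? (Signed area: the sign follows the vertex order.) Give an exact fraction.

Set Z = (0, 0), Q = (1, 0), T = (0, 1); any affine frame gives the same invariant.
1. V is the centroid of triangle ZQT ⇒ V = (1/3, 1/3)
2. K is the centroid of triangle ZVQ ⇒ K = (4/9, 1/9)
3. G lies on line QK with QG:GK = 1:4 ⇒ G = (8/9, 1/45)
4. C is the midpoint of TQ ⇒ C = (1/2, 1/2)
2·[QGV] = -1/45, 2·[ZCQ] = -1/2
[QGV]:[ZCQ] = -1/45:-1/2 = 2/45

[QGV]:[ZCQ] = 2/45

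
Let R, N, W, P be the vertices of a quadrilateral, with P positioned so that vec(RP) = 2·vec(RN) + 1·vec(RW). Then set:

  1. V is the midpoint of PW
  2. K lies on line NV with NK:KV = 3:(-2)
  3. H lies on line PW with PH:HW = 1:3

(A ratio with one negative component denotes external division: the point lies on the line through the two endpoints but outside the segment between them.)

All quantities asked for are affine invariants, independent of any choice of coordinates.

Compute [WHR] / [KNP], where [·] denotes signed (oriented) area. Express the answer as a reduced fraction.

Assign R = (0, 0), N = (1, 0), W = (0, 1), P = (2, 1) — the answer is frame-independent, so this choice is without loss of generality.
1. V is the midpoint of PW ⇒ V = (1, 1)
2. K lies on line NV with NK:KV = 3:(-2) ⇒ K = (1, 3)
3. H lies on line PW with PH:HW = 1:3 ⇒ H = (3/2, 1)
2·[WHR] = -3/2, 2·[KNP] = 3
[WHR]:[KNP] = -3/2:3 = -1/2

[WHR]:[KNP] = -1/2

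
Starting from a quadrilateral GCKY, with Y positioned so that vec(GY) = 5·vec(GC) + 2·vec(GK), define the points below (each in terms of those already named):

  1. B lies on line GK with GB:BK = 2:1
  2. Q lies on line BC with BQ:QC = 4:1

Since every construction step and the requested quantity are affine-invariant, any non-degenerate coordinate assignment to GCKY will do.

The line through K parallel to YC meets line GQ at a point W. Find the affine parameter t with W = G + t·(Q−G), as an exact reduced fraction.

Choose coordinates G = (0, 0), C = (1, 0), K = (0, 1), Y = (5, 2).
1. B lies on line GK with GB:BK = 2:1 ⇒ B = (0, 2/3)
2. Q lies on line BC with BQ:QC = 4:1 ⇒ Q = (4/5, 2/15)
through K parallel to YC: direction (-4, -2); meets GQ at W = (-3, -1/2)
W = G + t·(Q−G) with t = -15/4

t = -15/4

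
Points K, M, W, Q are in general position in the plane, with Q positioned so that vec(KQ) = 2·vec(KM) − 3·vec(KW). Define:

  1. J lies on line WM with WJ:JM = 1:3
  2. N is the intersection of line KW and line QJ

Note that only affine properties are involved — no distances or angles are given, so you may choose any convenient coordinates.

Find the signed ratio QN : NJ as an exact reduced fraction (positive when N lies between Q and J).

Choose coordinates K = (0, 0), M = (1, 0), W = (0, 1), Q = (2, -3).
1. J lies on line WM with WJ:JM = 1:3 ⇒ J = (1/4, 3/4)
2. N is the intersection of line KW and line QJ ⇒ N = (0, 9/7)
N = Q + t·(J−Q) with t = 8/7, so QN:NJ = t:(1−t) = 8/7:-1/7

QN:NJ = -8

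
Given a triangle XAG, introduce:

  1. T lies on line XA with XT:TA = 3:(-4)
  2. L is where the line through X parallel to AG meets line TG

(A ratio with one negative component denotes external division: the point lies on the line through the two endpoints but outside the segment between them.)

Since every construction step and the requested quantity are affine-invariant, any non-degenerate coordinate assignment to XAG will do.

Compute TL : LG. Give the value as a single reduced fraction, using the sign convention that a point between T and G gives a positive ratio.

Set X = (0, 0), A = (1, 0), G = (0, 1); any affine frame gives the same invariant.
1. T lies on line XA with XT:TA = 3:(-4) ⇒ T = (-3, 0)
2. L is where the line through X parallel to AG meets line TG ⇒ L = (-3/4, 3/4)
L = T + t·(G−T) with t = 3/4, so TL:LG = t:(1−t) = 3/4:1/4

TL:LG = 3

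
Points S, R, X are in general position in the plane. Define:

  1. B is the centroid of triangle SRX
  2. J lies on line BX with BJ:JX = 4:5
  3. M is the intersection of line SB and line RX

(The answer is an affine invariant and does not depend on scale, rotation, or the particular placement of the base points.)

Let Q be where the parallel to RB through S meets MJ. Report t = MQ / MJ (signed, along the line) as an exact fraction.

Assign S = (0, 0), R = (1, 0), X = (0, 1) — the answer is frame-independent, so this choice is without loss of generality.
1. B is the centroid of triangle SRX ⇒ B = (1/3, 1/3)
2. J lies on line BX with BJ:JX = 4:5 ⇒ J = (5/27, 17/27)
3. M is the intersection of line SB and line RX ⇒ M = (1/2, 1/2)
through S parallel to RB: direction (-2/3, 1/3); meets MJ at Q = (-8, 4)
Q = M + t·(J−M) with t = 27

t = 27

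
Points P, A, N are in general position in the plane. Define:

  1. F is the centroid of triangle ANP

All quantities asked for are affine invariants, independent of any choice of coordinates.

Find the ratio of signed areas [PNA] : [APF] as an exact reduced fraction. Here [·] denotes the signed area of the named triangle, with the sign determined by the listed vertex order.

[PNA]:[APF] = 3

Assign P = (0, 0), A = (1, 0), N = (0, 1) — the answer is frame-independent, so this choice is without loss of generality.
1. F is the centroid of triangle ANP ⇒ F = (1/3, 1/3)
2·[PNA] = -1, 2·[APF] = -1/3
[PNA]:[APF] = -1:-1/3 = 3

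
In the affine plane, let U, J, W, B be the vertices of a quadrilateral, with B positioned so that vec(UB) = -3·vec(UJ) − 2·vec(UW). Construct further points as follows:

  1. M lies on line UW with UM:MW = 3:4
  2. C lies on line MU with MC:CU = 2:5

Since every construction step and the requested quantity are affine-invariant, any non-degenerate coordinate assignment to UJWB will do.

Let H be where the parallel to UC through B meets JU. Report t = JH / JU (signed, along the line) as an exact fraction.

Assign U = (0, 0), J = (1, 0), W = (0, 1), B = (-3, -2) — the answer is frame-independent, so this choice is without loss of generality.
1. M lies on line UW with UM:MW = 3:4 ⇒ M = (0, 3/7)
2. C lies on line MU with MC:CU = 2:5 ⇒ C = (0, 15/49)
through B parallel to UC: direction (0, 15/49); meets JU at H = (-3, 0)
H = J + t·(U−J) with t = 4

t = 4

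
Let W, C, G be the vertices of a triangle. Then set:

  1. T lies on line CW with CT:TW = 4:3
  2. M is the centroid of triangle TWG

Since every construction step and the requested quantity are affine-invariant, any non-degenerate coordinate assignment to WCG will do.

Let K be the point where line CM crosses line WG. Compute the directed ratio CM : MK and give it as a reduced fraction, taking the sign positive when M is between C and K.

Assign W = (0, 0), C = (1, 0), G = (0, 1) — the answer is frame-independent, so this choice is without loss of generality.
1. T lies on line CW with CT:TW = 4:3 ⇒ T = (3/7, 0)
2. M is the centroid of triangle TWG ⇒ M = (1/7, 1/3)
line CM meets WG at K = (0, 7/18)
M = C + t·(K−C) with t = 6/7, so CM:MK = 6/7:1/7

CM:MK = 6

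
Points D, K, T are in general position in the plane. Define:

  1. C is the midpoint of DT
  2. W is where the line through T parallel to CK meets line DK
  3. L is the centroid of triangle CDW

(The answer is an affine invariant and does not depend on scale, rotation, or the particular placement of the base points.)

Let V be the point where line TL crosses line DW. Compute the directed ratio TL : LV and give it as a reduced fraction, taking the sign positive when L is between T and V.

Assign D = (0, 0), K = (1, 0), T = (0, 1) — the answer is frame-independent, so this choice is without loss of generality.
1. C is the midpoint of DT ⇒ C = (0, 1/2)
2. W is where the line through T parallel to CK meets line DK ⇒ W = (2, 0)
3. L is the centroid of triangle CDW ⇒ L = (2/3, 1/6)
line TL meets DW at V = (4/5, 0)
L = T + t·(V−T) with t = 5/6, so TL:LV = 5/6:1/6

TL:LV = 5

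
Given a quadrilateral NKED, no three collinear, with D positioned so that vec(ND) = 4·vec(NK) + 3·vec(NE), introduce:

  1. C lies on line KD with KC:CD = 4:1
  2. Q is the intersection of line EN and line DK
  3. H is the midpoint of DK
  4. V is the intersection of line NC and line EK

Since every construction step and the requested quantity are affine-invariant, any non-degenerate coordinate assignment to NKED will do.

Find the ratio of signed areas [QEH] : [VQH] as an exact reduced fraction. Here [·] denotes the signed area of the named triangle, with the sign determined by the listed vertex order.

[QEH]:[VQH] = -29/12

Assign N = (0, 0), K = (1, 0), E = (0, 1), D = (4, 3) — the answer is frame-independent, so this choice is without loss of generality.
1. C lies on line KD with KC:CD = 4:1 ⇒ C = (17/5, 12/5)
2. Q is the intersection of line EN and line DK ⇒ Q = (0, -1)
3. H is the midpoint of DK ⇒ H = (5/2, 3/2)
4. V is the intersection of line NC and line EK ⇒ V = (17/29, 12/29)
2·[QEH] = -5, 2·[VQH] = 60/29
[QEH]:[VQH] = -5:60/29 = -29/12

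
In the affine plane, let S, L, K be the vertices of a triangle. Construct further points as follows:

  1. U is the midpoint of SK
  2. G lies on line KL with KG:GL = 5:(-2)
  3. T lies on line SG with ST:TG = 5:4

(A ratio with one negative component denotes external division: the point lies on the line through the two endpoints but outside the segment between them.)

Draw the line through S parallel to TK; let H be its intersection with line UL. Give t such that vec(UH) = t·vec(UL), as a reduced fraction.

Set S = (0, 0), L = (1, 0), K = (0, 1); any affine frame gives the same invariant.
1. U is the midpoint of SK ⇒ U = (0, 1/2)
2. G lies on line KL with KG:GL = 5:(-2) ⇒ G = (5/3, -2/3)
3. T lies on line SG with ST:TG = 5:4 ⇒ T = (25/27, -10/27)
through S parallel to TK: direction (-25/27, 37/27); meets UL at H = (-25/49, 37/49)
H = U + t·(L−U) with t = -25/49

t = -25/49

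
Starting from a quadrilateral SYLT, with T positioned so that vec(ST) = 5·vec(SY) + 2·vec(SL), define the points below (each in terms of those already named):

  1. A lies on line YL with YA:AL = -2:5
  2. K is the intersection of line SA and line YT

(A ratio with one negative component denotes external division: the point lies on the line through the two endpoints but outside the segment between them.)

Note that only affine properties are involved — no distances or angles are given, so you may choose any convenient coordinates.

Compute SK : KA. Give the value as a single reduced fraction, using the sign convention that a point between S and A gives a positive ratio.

Assign S = (0, 0), Y = (1, 0), L = (0, 1), T = (5, 2) — the answer is frame-independent, so this choice is without loss of generality.
1. A lies on line YL with YA:AL = -2:5 ⇒ A = (5/3, -2/3)
2. K is the intersection of line SA and line YT ⇒ K = (5/9, -2/9)
K = S + t·(A−S) with t = 1/3, so SK:KA = t:(1−t) = 1/3:2/3

SK:KA = 1/2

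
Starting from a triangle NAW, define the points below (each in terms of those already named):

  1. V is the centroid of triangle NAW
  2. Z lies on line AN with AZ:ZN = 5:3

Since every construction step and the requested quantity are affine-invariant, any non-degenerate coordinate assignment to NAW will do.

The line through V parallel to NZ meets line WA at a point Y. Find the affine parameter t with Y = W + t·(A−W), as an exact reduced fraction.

t = 2/3

Choose coordinates N = (0, 0), A = (1, 0), W = (0, 1).
1. V is the centroid of triangle NAW ⇒ V = (1/3, 1/3)
2. Z lies on line AN with AZ:ZN = 5:3 ⇒ Z = (3/8, 0)
through V parallel to NZ: direction (3/8, 0); meets WA at Y = (2/3, 1/3)
Y = W + t·(A−W) with t = 2/3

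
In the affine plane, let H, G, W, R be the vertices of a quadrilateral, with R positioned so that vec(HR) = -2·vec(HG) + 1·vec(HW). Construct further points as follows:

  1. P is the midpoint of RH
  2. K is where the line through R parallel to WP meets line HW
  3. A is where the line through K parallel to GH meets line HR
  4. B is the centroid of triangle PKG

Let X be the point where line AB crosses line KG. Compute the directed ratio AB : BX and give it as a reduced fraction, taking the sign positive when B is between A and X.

Set H = (0, 0), G = (1, 0), W = (0, 1), R = (-2, 1); any affine frame gives the same invariant.
1. P is the midpoint of RH ⇒ P = (-1, 1/2)
2. K is where the line through R parallel to WP meets line HW ⇒ K = (0, 2)
3. A is where the line through K parallel to GH meets line HR ⇒ A = (-4, 2)
4. B is the centroid of triangle PKG ⇒ B = (0, 5/6)
line AB meets KG at X = (28/41, 26/41)
B = A + t·(X−A) with t = 41/48, so AB:BX = 41/48:7/48

AB:BX = 41/7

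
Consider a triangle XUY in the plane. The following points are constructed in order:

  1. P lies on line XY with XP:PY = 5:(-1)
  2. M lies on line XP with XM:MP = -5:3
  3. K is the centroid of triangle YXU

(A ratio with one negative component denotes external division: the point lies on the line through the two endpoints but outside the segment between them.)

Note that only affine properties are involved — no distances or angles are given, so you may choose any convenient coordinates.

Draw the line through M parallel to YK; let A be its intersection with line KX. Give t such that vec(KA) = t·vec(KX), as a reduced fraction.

Set X = (0, 0), U = (1, 0), Y = (0, 1); any affine frame gives the same invariant.
1. P lies on line XY with XP:PY = 5:(-1) ⇒ P = (0, 5/4)
2. M lies on line XP with XM:MP = -5:3 ⇒ M = (0, 25/8)
3. K is the centroid of triangle YXU ⇒ K = (1/3, 1/3)
through M parallel to YK: direction (1/3, -2/3); meets KX at A = (25/24, 25/24)
A = K + t·(X−K) with t = -17/8

t = -17/8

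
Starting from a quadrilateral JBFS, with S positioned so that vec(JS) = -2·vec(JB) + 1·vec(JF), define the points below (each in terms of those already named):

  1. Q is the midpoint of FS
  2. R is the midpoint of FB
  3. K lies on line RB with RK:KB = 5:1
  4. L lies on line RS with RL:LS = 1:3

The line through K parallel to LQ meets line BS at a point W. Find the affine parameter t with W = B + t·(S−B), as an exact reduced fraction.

t = -1/6

Set J = (0, 0), B = (1, 0), F = (0, 1), S = (-2, 1); any affine frame gives the same invariant.
1. Q is the midpoint of FS ⇒ Q = (-1, 1)
2. R is the midpoint of FB ⇒ R = (1/2, 1/2)
3. K lies on line RB with RK:KB = 5:1 ⇒ K = (11/12, 1/12)
4. L lies on line RS with RL:LS = 1:3 ⇒ L = (-1/8, 5/8)
through K parallel to LQ: direction (-7/8, 3/8); meets BS at W = (3/2, -1/6)
W = B + t·(S−B) with t = -1/6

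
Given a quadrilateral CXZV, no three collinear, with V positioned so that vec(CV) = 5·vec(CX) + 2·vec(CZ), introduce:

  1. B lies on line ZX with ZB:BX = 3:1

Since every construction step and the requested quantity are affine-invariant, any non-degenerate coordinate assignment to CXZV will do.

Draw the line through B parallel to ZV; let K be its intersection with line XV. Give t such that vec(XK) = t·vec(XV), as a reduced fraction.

Choose coordinates C = (0, 0), X = (1, 0), Z = (0, 1), V = (5, 2).
1. B lies on line ZX with ZB:BX = 3:1 ⇒ B = (3/4, 1/4)
through B parallel to ZV: direction (5, 1); meets XV at K = (2, 1/2)
K = X + t·(V−X) with t = 1/4

t = 1/4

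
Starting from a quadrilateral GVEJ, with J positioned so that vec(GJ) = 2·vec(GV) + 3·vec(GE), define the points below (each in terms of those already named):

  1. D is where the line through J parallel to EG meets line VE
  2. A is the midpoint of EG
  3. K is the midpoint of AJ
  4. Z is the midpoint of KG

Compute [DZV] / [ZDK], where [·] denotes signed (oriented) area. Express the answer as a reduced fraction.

Choose coordinates G = (0, 0), V = (1, 0), E = (0, 1), J = (2, 3).
1. D is where the line through J parallel to EG meets line VE ⇒ D = (2, -1)
2. A is the midpoint of EG ⇒ A = (0, 1/2)
3. K is the midpoint of AJ ⇒ K = (1, 7/4)
4. Z is the midpoint of KG ⇒ Z = (1/2, 7/8)
2·[DZV] = 3/8, 2·[ZDK] = 9/4
[DZV]:[ZDK] = 3/8:9/4 = 1/6

[DZV]:[ZDK] = 1/6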